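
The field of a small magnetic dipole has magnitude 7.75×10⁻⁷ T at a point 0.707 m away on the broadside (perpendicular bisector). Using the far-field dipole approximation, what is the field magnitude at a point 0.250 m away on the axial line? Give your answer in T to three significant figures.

B ≈ 3.51×10⁻⁵ T

Dipole fields scale as 1/r³ in the far field.
The axial field is twice the equatorial field at the same r, so the geometry factor is 2/1.
B₂ = B₁ · (2/1) · (r₁/r₂)³ = 7.75×10⁻⁷ · 2 · (0.707/0.250)³.
(r₁/r₂)³ = (2.828)³ = 22.62.
B₂ ≈ 3.506×10⁻⁵ T.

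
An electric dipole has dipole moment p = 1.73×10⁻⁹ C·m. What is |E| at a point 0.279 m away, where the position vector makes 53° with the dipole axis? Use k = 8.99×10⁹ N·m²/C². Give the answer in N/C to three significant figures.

E ≈ 1030 N/C

At angle θ the dipole field magnitude is E = (kp/r³)·√(1 + 3cos²θ).
kp/r³ = (8.99×10⁹)(1.73×10⁻⁹) / (0.279)³ = 716.1 N/C.
√(1 + 3cos²53°) = √(1 + 3·0.3622) = √2.0865 ≈ 1.4445.
E ≈ 716.1 × 1.444 = 1034 N/C.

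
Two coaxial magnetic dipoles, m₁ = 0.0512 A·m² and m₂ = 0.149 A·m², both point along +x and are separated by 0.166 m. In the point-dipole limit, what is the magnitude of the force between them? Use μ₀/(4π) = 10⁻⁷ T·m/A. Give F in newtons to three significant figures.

On-axis B of dipole 1: B = (μ₀/4π)·2m₁/r³. Force on dipole 2: F = m₂·dB/dr.
dB/dr = −(μ₀/4π)·6m₁/r⁴, so |F| = (μ₀/4π)·6m₁m₂/r⁴.
F = 6(10⁻⁷)(0.0512)(0.149)/(0.166)⁴ = 6.028×10⁻⁶ N.

F ≈ 6.03×10⁻⁶ N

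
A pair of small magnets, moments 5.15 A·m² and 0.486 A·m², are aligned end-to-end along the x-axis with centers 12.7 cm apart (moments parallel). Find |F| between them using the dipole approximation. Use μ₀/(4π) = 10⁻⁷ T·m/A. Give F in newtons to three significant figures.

F ≈ 0.00577 N

On-axis B of dipole 1: B = (μ₀/4π)·2m₁/r³. Force on dipole 2: F = m₂·dB/dr.
dB/dr = −(μ₀/4π)·6m₁/r⁴, so |F| = (μ₀/4π)·6m₁m₂/r⁴.
F = 6(10⁻⁷)(5.15)(0.486)/(0.127)⁴ = 0.005773 N.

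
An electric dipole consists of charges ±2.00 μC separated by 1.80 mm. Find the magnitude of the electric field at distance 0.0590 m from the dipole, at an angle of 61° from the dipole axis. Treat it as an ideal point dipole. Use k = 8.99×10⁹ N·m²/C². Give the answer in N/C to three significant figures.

Dipole moment p = qd = (2.00×10⁻⁶ C)(0.00180 m) = 3.60×10⁻⁹ C·m.
At angle θ the dipole field magnitude is E = (kp/r³)·√(1 + 3cos²θ).
kp/r³ = (8.99×10⁹)(3.60×10⁻⁹) / (0.0590)³ = 1.576×10⁵ N/C.
√(1 + 3cos²61°) = √(1 + 3·0.2350) = √1.7051 ≈ 1.3058.
E ≈ 1.576×10⁵ × 1.306 = 2.058×10⁵ N/C.

E ≈ 2.06×10⁵ N/C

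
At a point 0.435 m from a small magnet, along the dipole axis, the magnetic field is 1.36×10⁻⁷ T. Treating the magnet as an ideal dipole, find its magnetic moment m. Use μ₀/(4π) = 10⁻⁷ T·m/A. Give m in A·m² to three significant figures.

On axis B = (μ₀/4π)·2m/r³, so m = Br³·4π/(μ₀·2).
m = (1.36×10⁻⁷)·(0.435)³ / (2·10⁻⁷) = 0.05597 A·m².

m ≈ 0.0560 A·m²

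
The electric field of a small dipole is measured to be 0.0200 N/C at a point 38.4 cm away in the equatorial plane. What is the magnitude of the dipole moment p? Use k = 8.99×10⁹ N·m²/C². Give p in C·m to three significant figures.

In the equatorial plane E = kp/r³, so p = Er³/(k).
p = (0.0200)·(0.384)³ / (8.99×10⁹) = 1.260×10⁻¹³ C·m.

p ≈ 1.26×10⁻¹³ C·m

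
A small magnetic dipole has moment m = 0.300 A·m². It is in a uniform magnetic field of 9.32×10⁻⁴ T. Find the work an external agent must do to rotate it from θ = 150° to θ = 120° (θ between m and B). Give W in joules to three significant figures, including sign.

W_ext = ΔU = −mB cosθ₂ + mB cosθ₁ = mB(cosθ₁ − cosθ₂).
W = (0.300)(9.32×10⁻⁴)·(cos150° − cos120°) = (2.796×10⁻⁴)·(-0.3660) = -1.023×10⁻⁴ J.

W ≈ -1.02×10⁻⁴ J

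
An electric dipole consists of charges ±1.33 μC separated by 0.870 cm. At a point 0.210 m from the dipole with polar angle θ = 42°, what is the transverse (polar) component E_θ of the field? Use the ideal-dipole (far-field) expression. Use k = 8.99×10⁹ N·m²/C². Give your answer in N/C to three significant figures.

Dipole moment p = qd = (1.33×10⁻⁶ C)(0.00870 m) = 1.157×10⁻⁸ C·m.
For a dipole, E_θ = (kp sinθ)/r³.
kp/r³ = (8.99×10⁹)(1.157×10⁻⁸)/(0.210)³ = 1.123×10⁴ N/C.
E_θ = 1.123×10⁴·sin42° = 7515 N/C.

E_θ ≈ 7520 N/C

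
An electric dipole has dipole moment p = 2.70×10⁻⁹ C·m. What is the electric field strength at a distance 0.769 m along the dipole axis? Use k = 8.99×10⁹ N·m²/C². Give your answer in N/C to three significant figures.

E ≈ 107 N/C

On the dipole axis E = 2kp/r³.
E = 2·(8.99×10⁹)(2.70×10⁻⁹) / (0.769)³ = 106.8 N/C.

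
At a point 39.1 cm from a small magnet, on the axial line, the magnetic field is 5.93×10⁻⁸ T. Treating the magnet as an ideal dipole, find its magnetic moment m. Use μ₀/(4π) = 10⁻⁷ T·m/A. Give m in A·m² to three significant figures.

m ≈ 0.0177 A·m²

On axis B = (μ₀/4π)·2m/r³, so m = Br³·4π/(μ₀·2).
m = (5.93×10⁻⁸)·(0.391)³ / (2·10⁻⁷) = 0.01772 A·m².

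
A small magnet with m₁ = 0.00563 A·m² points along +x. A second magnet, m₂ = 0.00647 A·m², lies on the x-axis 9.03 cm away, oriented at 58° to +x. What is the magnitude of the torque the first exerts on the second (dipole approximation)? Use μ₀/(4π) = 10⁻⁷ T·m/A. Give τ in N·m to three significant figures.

τ ≈ 8.39×10⁻⁹ N·m

Dipole B is on the axis of dipole A, so B₁ there is axial: B₁ = (μ₀/4π)·2m₁/r³ along +x.
B₁ = 2(10⁻⁷)(0.00563)/(0.0903)³ = 1.529×10⁻⁶ T.
τ = m₂ B₁ sinθ.
τ = (0.00647)(1.529×10⁻⁶)·sin58° = 8.391×10⁻⁹ N·m.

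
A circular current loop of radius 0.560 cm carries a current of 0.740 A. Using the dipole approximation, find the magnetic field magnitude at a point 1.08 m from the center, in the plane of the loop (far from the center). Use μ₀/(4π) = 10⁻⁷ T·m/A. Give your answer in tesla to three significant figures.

B ≈ 5.79×10⁻¹² T

Magnetic moment m = IA = Iπa² = (0.740)·π·(0.00560)² = 7.291×10⁻⁵ A·m².
In the equatorial plane B = (μ₀/4π)·m/r³ (half the axial value).
B = (10⁻⁷)·(7.291×10⁻⁵) / (1.08)³ = 5.788×10⁻¹² T.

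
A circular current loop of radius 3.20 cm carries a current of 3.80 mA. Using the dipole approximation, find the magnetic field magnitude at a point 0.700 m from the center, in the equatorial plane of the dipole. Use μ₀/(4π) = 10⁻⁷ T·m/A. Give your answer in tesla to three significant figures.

Magnetic moment m = IA = Iπa² = (0.00380)·π·(0.0320)² = 1.222×10⁻⁵ A·m².
In the equatorial plane B = (μ₀/4π)·m/r³ (half the axial value).
B = (10⁻⁷)·(1.222×10⁻⁵) / (0.700)³ = 3.563×10⁻¹² T.

B ≈ 3.56×10⁻¹² T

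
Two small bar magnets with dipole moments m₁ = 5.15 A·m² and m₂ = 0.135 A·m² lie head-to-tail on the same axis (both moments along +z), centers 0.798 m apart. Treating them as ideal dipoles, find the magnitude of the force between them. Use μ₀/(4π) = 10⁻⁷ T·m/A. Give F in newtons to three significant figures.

On-axis B of dipole 1: B = (μ₀/4π)·2m₁/r³. Force on dipole 2: F = m₂·dB/dr.
dB/dr = −(μ₀/4π)·6m₁/r⁴, so |F| = (μ₀/4π)·6m₁m₂/r⁴.
F = 6(10⁻⁷)(5.15)(0.135)/(0.798)⁴ = 1.029×10⁻⁶ N.

F ≈ 1.03×10⁻⁶ N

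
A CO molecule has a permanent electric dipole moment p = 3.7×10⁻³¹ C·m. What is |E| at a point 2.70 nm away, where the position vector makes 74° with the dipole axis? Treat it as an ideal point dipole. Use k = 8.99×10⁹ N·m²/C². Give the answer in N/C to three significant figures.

E ≈ 1.87×10⁵ N/C

At angle θ the dipole field magnitude is E = (kp/r³)·√(1 + 3cos²θ).
kp/r³ = (8.99×10⁹)(3.70×10⁻³¹) / (2.70×10⁻⁹)³ = 1.690×10⁵ N/C.
√(1 + 3cos²74°) = √(1 + 3·0.0760) = √1.2279 ≈ 1.1081.
E ≈ 1.690×10⁵ × 1.108 = 1.873×10⁵ N/C.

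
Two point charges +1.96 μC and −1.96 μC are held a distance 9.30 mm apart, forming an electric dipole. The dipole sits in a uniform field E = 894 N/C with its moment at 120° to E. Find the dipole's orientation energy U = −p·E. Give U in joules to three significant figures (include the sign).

Dipole moment p = qd = (1.96×10⁻⁶ C)(0.00930 m) = 1.823×10⁻⁸ C·m.
U = −p·E = −pE cosθ.
U = −(1.823×10⁻⁸)(894)·cos120° = 8.149×10⁻⁶ J.

U ≈ 8.15×10⁻⁶ J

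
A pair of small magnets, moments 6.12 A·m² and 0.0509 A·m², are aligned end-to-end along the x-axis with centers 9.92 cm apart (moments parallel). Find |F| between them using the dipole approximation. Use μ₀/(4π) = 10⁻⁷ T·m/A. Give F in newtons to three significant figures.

On-axis B of dipole 1: B = (μ₀/4π)·2m₁/r³. Force on dipole 2: F = m₂·dB/dr.
dB/dr = −(μ₀/4π)·6m₁/r⁴, so |F| = (μ₀/4π)·6m₁m₂/r⁴.
F = 6(10⁻⁷)(6.12)(0.0509)/(0.0992)⁴ = 0.001930 N.

F ≈ 0.00193 N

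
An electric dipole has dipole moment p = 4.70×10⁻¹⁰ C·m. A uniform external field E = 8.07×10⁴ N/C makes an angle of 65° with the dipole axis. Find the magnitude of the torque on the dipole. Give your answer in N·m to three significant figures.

Torque on an electric dipole: τ = pE sinθ.
τ = (4.70×10⁻¹⁰)(8.07×10⁴)·sin65° = 3.438×10⁻⁵ N·m.

τ ≈ 3.44×10⁻⁵ N·m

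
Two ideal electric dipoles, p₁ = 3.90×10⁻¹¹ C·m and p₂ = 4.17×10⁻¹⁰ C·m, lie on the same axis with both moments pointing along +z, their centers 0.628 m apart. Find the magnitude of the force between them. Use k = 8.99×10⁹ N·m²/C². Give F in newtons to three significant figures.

On-axis field of dipole 1 at distance r: E = 2kp₁/r³. Force on dipole 2 is F = p₂·dE/dr (gradient along axis).
dE/dr = −6kp₁/r⁴, so |F| = 6kp₁p₂/r⁴ (attractive for aligned moments).
F = 6(8.99×10⁹)(3.90×10⁻¹¹)(4.17×10⁻¹⁰)/(0.628)⁴ = 5.640×10⁻⁹ N.

F ≈ 5.64×10⁻⁹ N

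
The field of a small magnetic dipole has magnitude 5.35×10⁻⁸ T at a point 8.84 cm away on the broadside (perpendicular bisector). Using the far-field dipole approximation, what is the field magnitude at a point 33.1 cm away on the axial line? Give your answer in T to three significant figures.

Dipole fields scale as 1/r³ in the far field.
The axial field is twice the equatorial field at the same r, so the geometry factor is 2/1.
B₂ = B₁ · (2/1) · (r₁/r₂)³ = 5.35×10⁻⁸ · 2 · (8.84/33.1)³.
(r₁/r₂)³ = (0.2671)³ = 0.01905.
B₂ ≈ 2.038×10⁻⁹ T.

B ≈ 2.04×10⁻⁹ T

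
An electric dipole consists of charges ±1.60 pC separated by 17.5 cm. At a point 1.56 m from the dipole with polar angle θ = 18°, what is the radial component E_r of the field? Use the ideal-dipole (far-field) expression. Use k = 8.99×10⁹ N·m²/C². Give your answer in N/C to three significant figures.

E_r ≈ 0.00126 N/C

Dipole moment p = qd = (1.60×10⁻¹² C)(0.175 m) = 2.80×10⁻¹³ C·m.
For a dipole, E_r = (2kp cosθ)/r³.
kp/r³ = (8.99×10⁹)(2.80×10⁻¹³)/(1.56)³ = 6.630×10⁻⁴ N/C.
E_r = 2·6.630×10⁻⁴·cos18° = 0.001261 N/C.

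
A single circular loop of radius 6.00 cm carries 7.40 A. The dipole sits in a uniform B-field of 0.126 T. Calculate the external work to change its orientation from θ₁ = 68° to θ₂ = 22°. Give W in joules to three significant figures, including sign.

W ≈ -0.00583 J

Magnetic moment m = IA = Iπa² = (7.40)·π·(0.0600)² = 0.08369 A·m².
W_ext = ΔU = −mB cosθ₂ + mB cosθ₁ = mB(cosθ₁ − cosθ₂).
W = (0.08369)(0.126)·(cos68° − cos22°) = (0.01054)·(-0.5526) = -0.005827 J.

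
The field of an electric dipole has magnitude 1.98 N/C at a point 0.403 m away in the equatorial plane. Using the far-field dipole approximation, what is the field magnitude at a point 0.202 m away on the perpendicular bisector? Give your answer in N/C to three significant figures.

E ≈ 15.7 N/C

Dipole fields scale as 1/r³ in the far field; the geometry is the same at both points.
E₂ = E₁ · (r₁/r₂)³ = 1.98 · (0.403/0.202)³.
(r₁/r₂)³ = (1.995)³ = 7.941.
E₂ ≈ 15.72 N/C.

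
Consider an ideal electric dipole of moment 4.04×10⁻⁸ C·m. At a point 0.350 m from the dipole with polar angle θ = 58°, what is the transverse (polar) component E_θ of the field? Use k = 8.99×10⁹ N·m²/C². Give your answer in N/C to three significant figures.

For a dipole, E_θ = (kp sinθ)/r³.
kp/r³ = (8.99×10⁹)(4.04×10⁻⁸)/(0.350)³ = 8471 N/C.
E_θ = 8471·sin58° = 7184 N/C.

E_θ ≈ 7180 N/C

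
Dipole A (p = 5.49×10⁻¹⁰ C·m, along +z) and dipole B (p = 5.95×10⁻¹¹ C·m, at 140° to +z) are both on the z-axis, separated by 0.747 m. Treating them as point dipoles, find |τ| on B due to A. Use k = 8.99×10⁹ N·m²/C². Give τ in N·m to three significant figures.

τ ≈ 9.06×10⁻¹⁰ N·m

The second dipole sits on the axis of the first, so the field there is axial: E₁ = 2kp₁/r³ along +z.
E₁ = 2(8.99×10⁹)(5.49×10⁻¹⁰)/(0.747)³ = 23.68 N/C.
Torque on the second dipole: τ = p₂ E₁ sinθ.
τ = (5.95×10⁻¹¹)(23.68)·sin140° = 9.057×10⁻¹⁰ N·m.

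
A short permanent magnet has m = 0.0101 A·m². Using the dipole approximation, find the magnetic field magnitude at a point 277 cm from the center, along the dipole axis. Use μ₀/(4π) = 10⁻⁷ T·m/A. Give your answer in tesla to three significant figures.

On axis B = (μ₀/4π)·2m/r³.
B = 2·(10⁻⁷)·(0.0101) / (2.77)³ = 9.504×10⁻¹¹ T.

B ≈ 9.50×10⁻¹¹ T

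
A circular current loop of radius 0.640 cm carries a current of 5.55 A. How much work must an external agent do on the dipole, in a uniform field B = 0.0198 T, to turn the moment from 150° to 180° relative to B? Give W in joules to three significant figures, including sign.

W ≈ 1.89×10⁻⁶ J

Magnetic moment m = IA = Iπa² = (5.55)·π·(0.00640)² = 7.142×10⁻⁴ A·m².
W_ext = ΔU = −mB cosθ₂ + mB cosθ₁ = mB(cosθ₁ − cosθ₂).
W = (7.142×10⁻⁴)(0.0198)·(cos150° − cos180°) = (1.414×10⁻⁵)·(+0.1340) = 1.895×10⁻⁶ J.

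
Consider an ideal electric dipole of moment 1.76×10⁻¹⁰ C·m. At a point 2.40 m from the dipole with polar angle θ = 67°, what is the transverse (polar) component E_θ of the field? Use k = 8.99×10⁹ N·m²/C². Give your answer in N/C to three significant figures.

For a dipole, E_θ = (kp sinθ)/r³.
kp/r³ = (8.99×10⁹)(1.76×10⁻¹⁰)/(2.40)³ = 0.1145 N/C.
E_θ = 0.1145·sin67° = 0.1054 N/C.

E_θ ≈ 0.105 N/C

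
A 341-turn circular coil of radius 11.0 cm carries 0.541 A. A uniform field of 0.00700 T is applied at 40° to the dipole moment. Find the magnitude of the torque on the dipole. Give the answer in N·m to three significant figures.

τ ≈ 0.0316 N·m

m = NIA = NIπa² = 341·(0.541)·π·(0.110)² = 7.013 A·m².
Torque on a magnetic dipole: τ = mB sinθ.
τ = (7.013)(0.00700)·sin40° = 0.03156 N·m.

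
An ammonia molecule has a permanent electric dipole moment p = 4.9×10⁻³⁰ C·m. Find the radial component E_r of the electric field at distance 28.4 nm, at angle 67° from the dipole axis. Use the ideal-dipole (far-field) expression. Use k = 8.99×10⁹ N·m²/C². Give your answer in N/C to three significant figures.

For a dipole, E_r = (2kp cosθ)/r³.
kp/r³ = (8.99×10⁹)(4.90×10⁻³⁰)/(2.84×10⁻⁸)³ = 1923 N/C.
E_r = 2·1923·cos67° = 1503 N/C.

E_r ≈ 1500 N/C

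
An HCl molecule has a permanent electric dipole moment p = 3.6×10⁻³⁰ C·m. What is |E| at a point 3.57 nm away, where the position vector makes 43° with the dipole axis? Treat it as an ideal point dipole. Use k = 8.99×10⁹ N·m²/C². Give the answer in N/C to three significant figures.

At angle θ the dipole field magnitude is E = (kp/r³)·√(1 + 3cos²θ).
kp/r³ = (8.99×10⁹)(3.60×10⁻³⁰) / (3.57×10⁻⁹)³ = 7.113×10⁵ N/C.
√(1 + 3cos²43°) = √(1 + 3·0.5349) = √2.6046 ≈ 1.6139.
E ≈ 7.113×10⁵ × 1.614 = 1.148×10⁶ N/C.

E ≈ 1.15×10⁶ N/C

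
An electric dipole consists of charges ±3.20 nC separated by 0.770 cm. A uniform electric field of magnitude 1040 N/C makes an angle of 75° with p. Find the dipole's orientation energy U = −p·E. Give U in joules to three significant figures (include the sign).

Dipole moment p = qd = (3.20×10⁻⁹ C)(0.00770 m) = 2.464×10⁻¹¹ C·m.
U = −p·E = −pE cosθ.
U = −(2.464×10⁻¹¹)(1040)·cos75° = -6.632×10⁻⁹ J.

U ≈ -6.63×10⁻⁹ J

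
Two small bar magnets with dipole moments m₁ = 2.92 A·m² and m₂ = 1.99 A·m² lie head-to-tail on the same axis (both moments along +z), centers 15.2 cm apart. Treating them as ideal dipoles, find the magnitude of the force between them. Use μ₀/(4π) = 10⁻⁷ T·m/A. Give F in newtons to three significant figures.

On-axis B of dipole 1: B = (μ₀/4π)·2m₁/r³. Force on dipole 2: F = m₂·dB/dr.
dB/dr = −(μ₀/4π)·6m₁/r⁴, so |F| = (μ₀/4π)·6m₁m₂/r⁴.
F = 6(10⁻⁷)(2.92)(1.99)/(0.152)⁴ = 0.006531 N.

F ≈ 0.00653 N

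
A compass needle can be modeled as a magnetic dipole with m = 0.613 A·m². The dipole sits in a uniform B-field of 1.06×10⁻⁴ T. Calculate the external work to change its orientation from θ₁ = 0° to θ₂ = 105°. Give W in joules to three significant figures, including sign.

W ≈ 8.18×10⁻⁵ J

W_ext = ΔU = −mB cosθ₂ + mB cosθ₁ = mB(cosθ₁ − cosθ₂).
W = (0.613)(1.06×10⁻⁴)·(cos0° − cos105°) = (6.498×10⁻⁵)·(+1.2588) = 8.180×10⁻⁵ J.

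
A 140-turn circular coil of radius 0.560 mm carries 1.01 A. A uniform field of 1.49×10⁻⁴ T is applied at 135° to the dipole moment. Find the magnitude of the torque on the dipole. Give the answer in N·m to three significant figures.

m = NIA = NIπa² = 140·(1.01)·π·(5.60×10⁻⁴)² = 1.393×10⁻⁴ A·m².
Torque on a magnetic dipole: τ = mB sinθ.
τ = (1.393×10⁻⁴)(1.49×10⁻⁴)·sin135° = 1.468×10⁻⁸ N·m.

τ ≈ 1.47×10⁻⁸ N·m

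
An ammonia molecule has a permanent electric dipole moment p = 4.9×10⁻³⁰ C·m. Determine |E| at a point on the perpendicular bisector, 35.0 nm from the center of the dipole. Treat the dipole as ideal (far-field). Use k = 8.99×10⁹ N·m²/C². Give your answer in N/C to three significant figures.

On the perpendicular bisector E = kp/r³ (half the axial value at the same distance).
E = (8.99×10⁹)(4.90×10⁻³⁰) / (3.50×10⁻⁸)³ = 1027 N/C.

E ≈ 1030 N/C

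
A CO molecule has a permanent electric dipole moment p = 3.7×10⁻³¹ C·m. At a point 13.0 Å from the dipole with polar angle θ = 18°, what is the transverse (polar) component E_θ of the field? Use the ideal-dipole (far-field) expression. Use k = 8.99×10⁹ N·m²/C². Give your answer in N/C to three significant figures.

E_θ ≈ 4.68×10⁵ N/C

For a dipole, E_θ = (kp sinθ)/r³.
kp/r³ = (8.99×10⁹)(3.70×10⁻³¹)/(1.30×10⁻⁹)³ = 1.514×10⁶ N/C.
E_θ = 1.514×10⁶·sin18° = 4.679×10⁵ N/C.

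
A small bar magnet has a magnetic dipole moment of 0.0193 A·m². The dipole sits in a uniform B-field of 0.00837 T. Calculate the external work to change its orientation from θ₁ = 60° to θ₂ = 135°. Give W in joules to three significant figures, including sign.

W_ext = ΔU = −mB cosθ₂ + mB cosθ₁ = mB(cosθ₁ − cosθ₂).
W = (0.0193)(0.00837)·(cos60° − cos135°) = (1.615×10⁻⁴)·(+1.2071) = 1.950×10⁻⁴ J.

W ≈ 1.95×10⁻⁴ J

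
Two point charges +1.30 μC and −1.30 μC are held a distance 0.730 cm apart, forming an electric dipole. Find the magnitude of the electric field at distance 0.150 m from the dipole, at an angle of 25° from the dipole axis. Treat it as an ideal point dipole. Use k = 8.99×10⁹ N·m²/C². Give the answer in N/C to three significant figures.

E ≈ 4.70×10⁴ N/C

Dipole moment p = qd = (1.30×10⁻⁶ C)(0.00730 m) = 9.49×10⁻⁹ C·m.
At angle θ the dipole field magnitude is E = (kp/r³)·√(1 + 3cos²θ).
kp/r³ = (8.99×10⁹)(9.49×10⁻⁹) / (0.150)³ = 2.528×10⁴ N/C.
√(1 + 3cos²25°) = √(1 + 3·0.8214) = √3.4642 ≈ 1.8612.
E ≈ 2.528×10⁴ × 1.861 = 4.705×10⁴ N/C.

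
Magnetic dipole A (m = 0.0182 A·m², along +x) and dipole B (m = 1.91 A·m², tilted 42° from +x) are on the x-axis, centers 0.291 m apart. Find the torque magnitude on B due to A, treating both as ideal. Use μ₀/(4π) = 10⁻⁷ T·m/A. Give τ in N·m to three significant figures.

τ ≈ 1.89×10⁻⁷ N·m

Dipole B is on the axis of dipole A, so B₁ there is axial: B₁ = (μ₀/4π)·2m₁/r³ along +x.
B₁ = 2(10⁻⁷)(0.0182)/(0.291)³ = 1.477×10⁻⁷ T.
τ = m₂ B₁ sinθ.
τ = (1.91)(1.477×10⁻⁷)·sin42° = 1.888×10⁻⁷ N·m.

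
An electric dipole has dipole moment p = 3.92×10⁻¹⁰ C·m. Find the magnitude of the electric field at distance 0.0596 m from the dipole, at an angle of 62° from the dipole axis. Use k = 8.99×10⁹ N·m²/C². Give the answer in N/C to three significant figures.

E ≈ 2.15×10⁴ N/C

At angle θ the dipole field magnitude is E = (kp/r³)·√(1 + 3cos²θ).
kp/r³ = (8.99×10⁹)(3.92×10⁻¹⁰) / (0.0596)³ = 1.665×10⁴ N/C.
√(1 + 3cos²62°) = √(1 + 3·0.2204) = √1.6612 ≈ 1.2889.
E ≈ 1.665×10⁴ × 1.289 = 2.145×10⁴ N/C.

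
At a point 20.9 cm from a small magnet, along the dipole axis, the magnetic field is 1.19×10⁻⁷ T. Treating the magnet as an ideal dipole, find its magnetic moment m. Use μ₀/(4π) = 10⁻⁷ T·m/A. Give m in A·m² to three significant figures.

On axis B = (μ₀/4π)·2m/r³, so m = Br³·4π/(μ₀·2).
m = (1.19×10⁻⁷)·(0.209)³ / (2·10⁻⁷) = 0.005432 A·m².

m ≈ 0.00543 A·m²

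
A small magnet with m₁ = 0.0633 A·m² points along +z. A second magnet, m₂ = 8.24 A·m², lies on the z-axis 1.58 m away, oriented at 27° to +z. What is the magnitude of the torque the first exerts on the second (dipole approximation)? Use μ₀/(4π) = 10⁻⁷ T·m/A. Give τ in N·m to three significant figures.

τ ≈ 1.20×10⁻⁸ N·m

Dipole B is on the axis of dipole A, so B₁ there is axial: B₁ = (μ₀/4π)·2m₁/r³ along +z.
B₁ = 2(10⁻⁷)(0.0633)/(1.58)³ = 3.210×10⁻⁹ T.
τ = m₂ B₁ sinθ.
τ = (8.24)(3.210×10⁻⁹)·sin27° = 1.201×10⁻⁸ N·m.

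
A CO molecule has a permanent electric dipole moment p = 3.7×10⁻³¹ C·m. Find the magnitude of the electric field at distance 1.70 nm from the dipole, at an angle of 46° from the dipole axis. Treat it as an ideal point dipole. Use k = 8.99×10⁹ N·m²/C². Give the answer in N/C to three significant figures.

E ≈ 1.06×10⁶ N/C

At angle θ the dipole field magnitude is E = (kp/r³)·√(1 + 3cos²θ).
kp/r³ = (8.99×10⁹)(3.70×10⁻³¹) / (1.70×10⁻⁹)³ = 6.770×10⁵ N/C.
√(1 + 3cos²46°) = √(1 + 3·0.4826) = √2.4477 ≈ 1.5645.
E ≈ 6.770×10⁵ × 1.564 = 1.059×10⁶ N/C.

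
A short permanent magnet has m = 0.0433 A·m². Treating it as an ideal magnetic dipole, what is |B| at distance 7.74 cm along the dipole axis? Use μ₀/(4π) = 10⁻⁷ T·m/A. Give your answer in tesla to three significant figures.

On axis B = (μ₀/4π)·2m/r³.
B = 2·(10⁻⁷)·(0.0433) / (0.0774)³ = 1.868×10⁻⁵ T.

B ≈ 1.87×10⁻⁵ T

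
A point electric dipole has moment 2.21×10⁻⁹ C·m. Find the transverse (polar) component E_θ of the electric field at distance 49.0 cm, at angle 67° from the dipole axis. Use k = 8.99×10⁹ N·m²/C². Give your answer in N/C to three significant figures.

For a dipole, E_θ = (kp sinθ)/r³.
kp/r³ = (8.99×10⁹)(2.21×10⁻⁹)/(0.490)³ = 168.9 N/C.
E_θ = 168.9·sin67° = 155.4 N/C.

E_θ ≈ 155 N/C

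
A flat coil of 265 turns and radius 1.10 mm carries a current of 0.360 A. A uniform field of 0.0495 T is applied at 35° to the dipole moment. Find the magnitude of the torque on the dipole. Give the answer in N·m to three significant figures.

τ ≈ 1.03×10⁻⁵ N·m

m = NIA = NIπa² = 265·(0.360)·π·(0.00110)² = 3.626×10⁻⁴ A·m².
Torque on a magnetic dipole: τ = mB sinθ.
τ = (3.626×10⁻⁴)(0.0495)·sin35° = 1.029×10⁻⁵ N·m.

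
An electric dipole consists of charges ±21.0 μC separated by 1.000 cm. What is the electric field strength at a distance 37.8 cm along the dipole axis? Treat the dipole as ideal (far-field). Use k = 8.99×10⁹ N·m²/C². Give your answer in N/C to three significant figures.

Dipole moment p = qd = (2.10×10⁻⁵ C)(0.0100 m) = 2.10×10⁻⁷ C·m.
On the dipole axis E = 2kp/r³.
E = 2·(8.99×10⁹)(2.10×10⁻⁷) / (0.378)³ = 6.991×10⁴ N/C.

E ≈ 6.99×10⁴ N/C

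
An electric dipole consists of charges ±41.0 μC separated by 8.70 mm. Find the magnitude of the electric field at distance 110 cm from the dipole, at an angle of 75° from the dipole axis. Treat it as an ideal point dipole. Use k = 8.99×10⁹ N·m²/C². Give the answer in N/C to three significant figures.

Dipole moment p = qd = (4.10×10⁻⁵ C)(0.00870 m) = 3.567×10⁻⁷ C·m.
At angle θ the dipole field magnitude is E = (kp/r³)·√(1 + 3cos²θ).
kp/r³ = (8.99×10⁹)(3.567×10⁻⁷) / (1.10)³ = 2409 N/C.
√(1 + 3cos²75°) = √(1 + 3·0.0670) = √1.2010 ≈ 1.0959.
E ≈ 2409 × 1.096 = 2640 N/C.

E ≈ 2640 N/C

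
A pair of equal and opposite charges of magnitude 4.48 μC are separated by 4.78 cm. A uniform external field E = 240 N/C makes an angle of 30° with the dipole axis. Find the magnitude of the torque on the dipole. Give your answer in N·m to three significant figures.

Dipole moment p = qd = (4.48×10⁻⁶ C)(0.0478 m) = 2.141×10⁻⁷ C·m.
Torque on an electric dipole: τ = pE sinθ.
τ = (2.141×10⁻⁷)(240)·sin30° = 2.569×10⁻⁵ N·m.

τ ≈ 2.57×10⁻⁵ N·m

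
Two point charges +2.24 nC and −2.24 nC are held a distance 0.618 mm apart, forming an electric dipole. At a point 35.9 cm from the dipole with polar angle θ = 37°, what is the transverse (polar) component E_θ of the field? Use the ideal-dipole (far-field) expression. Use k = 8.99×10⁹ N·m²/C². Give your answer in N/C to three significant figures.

E_θ ≈ 0.162 N/C

Dipole moment p = qd = (2.24×10⁻⁹ C)(6.18×10⁻⁴ m) = 1.384×10⁻¹² C·m.
For a dipole, E_θ = (kp sinθ)/r³.
kp/r³ = (8.99×10⁹)(1.384×10⁻¹²)/(0.359)³ = 0.2689 N/C.
E_θ = 0.2689·sin37° = 0.1618 N/C.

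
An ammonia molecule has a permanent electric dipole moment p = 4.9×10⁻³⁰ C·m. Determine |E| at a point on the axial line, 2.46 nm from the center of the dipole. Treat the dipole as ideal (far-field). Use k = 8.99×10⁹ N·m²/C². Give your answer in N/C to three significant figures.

On the dipole axis E = 2kp/r³.
E = 2·(8.99×10⁹)(4.90×10⁻³⁰) / (2.46×10⁻⁹)³ = 5.918×10⁶ N/C.

E ≈ 5.92×10⁶ N/C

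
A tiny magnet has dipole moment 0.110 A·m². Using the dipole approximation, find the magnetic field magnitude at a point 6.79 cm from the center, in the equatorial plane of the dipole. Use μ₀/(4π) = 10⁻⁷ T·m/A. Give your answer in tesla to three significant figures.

B ≈ 3.51×10⁻⁵ T

In the equatorial plane B = (μ₀/4π)·m/r³ (half the axial value).
B = (10⁻⁷)·(0.110) / (0.0679)³ = 3.514×10⁻⁵ T.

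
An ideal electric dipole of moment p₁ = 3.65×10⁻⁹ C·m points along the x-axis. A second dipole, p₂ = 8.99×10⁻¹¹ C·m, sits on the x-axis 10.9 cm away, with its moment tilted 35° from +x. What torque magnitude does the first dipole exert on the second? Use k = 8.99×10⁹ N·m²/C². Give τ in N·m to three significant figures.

The second dipole sits on the axis of the first, so the field there is axial: E₁ = 2kp₁/r³ along +x.
E₁ = 2(8.99×10⁹)(3.65×10⁻⁹)/(0.109)³ = 5.068×10⁴ N/C.
Torque on the second dipole: τ = p₂ E₁ sinθ.
τ = (8.99×10⁻¹¹)(5.068×10⁴)·sin35° = 2.613×10⁻⁶ N·m.

τ ≈ 2.61×10⁻⁶ N·m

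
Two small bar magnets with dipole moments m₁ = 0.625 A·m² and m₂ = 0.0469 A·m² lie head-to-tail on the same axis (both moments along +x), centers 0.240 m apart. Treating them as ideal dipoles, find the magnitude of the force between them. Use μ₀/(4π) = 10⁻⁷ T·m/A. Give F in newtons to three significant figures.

On-axis B of dipole 1: B = (μ₀/4π)·2m₁/r³. Force on dipole 2: F = m₂·dB/dr.
dB/dr = −(μ₀/4π)·6m₁/r⁴, so |F| = (μ₀/4π)·6m₁m₂/r⁴.
F = 6(10⁻⁷)(0.625)(0.0469)/(0.240)⁴ = 5.301×10⁻⁶ N.

F ≈ 5.30×10⁻⁶ N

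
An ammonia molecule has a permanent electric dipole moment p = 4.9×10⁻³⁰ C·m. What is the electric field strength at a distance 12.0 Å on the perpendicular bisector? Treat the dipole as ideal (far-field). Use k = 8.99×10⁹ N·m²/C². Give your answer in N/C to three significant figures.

In the equatorial plane E = kp/r³.
E = (8.99×10⁹)(4.90×10⁻³⁰) / (1.20×10⁻⁹)³ = 2.549×10⁷ N/C.

E ≈ 2.55×10⁷ N/C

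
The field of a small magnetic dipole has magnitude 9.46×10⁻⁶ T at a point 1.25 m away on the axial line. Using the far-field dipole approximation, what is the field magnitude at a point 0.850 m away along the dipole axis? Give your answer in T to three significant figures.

B ≈ 3.01×10⁻⁵ T

Dipole fields scale as 1/r³ in the far field; the geometry is the same at both points.
B₂ = B₁ · (r₁/r₂)³ = 9.46×10⁻⁶ · (1.25/0.850)³.
(r₁/r₂)³ = (1.471)³ = 3.18.
B₂ ≈ 3.009×10⁻⁵ T.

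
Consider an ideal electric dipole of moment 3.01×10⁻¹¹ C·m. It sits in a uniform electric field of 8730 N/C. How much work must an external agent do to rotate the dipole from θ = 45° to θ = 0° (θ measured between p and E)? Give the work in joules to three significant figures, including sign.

W ≈ -7.70×10⁻⁸ J

W_ext = ΔU = U(θ₂) − U(θ₁) = −pE cosθ₂ − (−pE cosθ₁) = pE(cosθ₁ − cosθ₂).
W = (3.01×10⁻¹¹)(8730)·(cos45° − cos0°) = (2.628×10⁻⁷)·(-0.2929) = -7.696×10⁻⁸ J.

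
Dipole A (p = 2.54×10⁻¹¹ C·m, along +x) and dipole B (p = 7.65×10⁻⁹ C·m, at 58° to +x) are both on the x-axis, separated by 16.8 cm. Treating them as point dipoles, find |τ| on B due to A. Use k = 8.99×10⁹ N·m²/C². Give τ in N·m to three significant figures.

The second dipole sits on the axis of the first, so the field there is axial: E₁ = 2kp₁/r³ along +x.
E₁ = 2(8.99×10⁹)(2.54×10⁻¹¹)/(0.168)³ = 96.32 N/C.
Torque on the second dipole: τ = p₂ E₁ sinθ.
τ = (7.65×10⁻⁹)(96.32)·sin58° = 6.249×10⁻⁷ N·m.

τ ≈ 6.25×10⁻⁷ N·m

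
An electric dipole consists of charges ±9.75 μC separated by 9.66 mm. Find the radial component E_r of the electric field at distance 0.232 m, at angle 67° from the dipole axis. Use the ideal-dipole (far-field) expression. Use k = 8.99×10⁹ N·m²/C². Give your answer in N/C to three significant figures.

Dipole moment p = qd = (9.75×10⁻⁶ C)(0.00966 m) = 9.419×10⁻⁸ C·m.
For a dipole, E_r = (2kp cosθ)/r³.
kp/r³ = (8.99×10⁹)(9.419×10⁻⁸)/(0.232)³ = 6.781×10⁴ N/C.
E_r = 2·6.781×10⁴·cos67° = 5.299×10⁴ N/C.

E_r ≈ 5.30×10⁴ N/C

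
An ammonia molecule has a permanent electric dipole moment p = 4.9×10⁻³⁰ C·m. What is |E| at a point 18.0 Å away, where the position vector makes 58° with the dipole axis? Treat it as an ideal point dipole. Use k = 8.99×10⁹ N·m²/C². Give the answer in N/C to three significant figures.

At angle θ the dipole field magnitude is E = (kp/r³)·√(1 + 3cos²θ).
kp/r³ = (8.99×10⁹)(4.90×10⁻³⁰) / (1.80×10⁻⁹)³ = 7.553×10⁶ N/C.
√(1 + 3cos²58°) = √(1 + 3·0.2808) = √1.8424 ≈ 1.3574.
E ≈ 7.553×10⁶ × 1.357 = 1.025×10⁷ N/C.

E ≈ 1.03×10⁷ N/C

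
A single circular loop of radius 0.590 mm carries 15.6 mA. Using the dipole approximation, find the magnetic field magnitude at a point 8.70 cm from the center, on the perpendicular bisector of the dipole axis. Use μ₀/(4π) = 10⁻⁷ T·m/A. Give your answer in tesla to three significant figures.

B ≈ 2.59×10⁻¹² T

Magnetic moment m = IA = Iπa² = (0.0156)·π·(5.90×10⁻⁴)² = 1.706×10⁻⁸ A·m².
In the equatorial plane B = (μ₀/4π)·m/r³ (half the axial value).
B = (10⁻⁷)·(1.706×10⁻⁸) / (0.0870)³ = 2.591×10⁻¹² T.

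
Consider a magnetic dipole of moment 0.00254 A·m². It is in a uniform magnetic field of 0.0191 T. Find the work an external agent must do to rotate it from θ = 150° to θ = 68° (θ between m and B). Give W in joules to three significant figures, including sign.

W ≈ -6.02×10⁻⁵ J

W_ext = ΔU = −mB cosθ₂ + mB cosθ₁ = mB(cosθ₁ − cosθ₂).
W = (0.00254)(0.0191)·(cos150° − cos68°) = (4.851×10⁻⁵)·(-1.2406) = -6.019×10⁻⁵ J.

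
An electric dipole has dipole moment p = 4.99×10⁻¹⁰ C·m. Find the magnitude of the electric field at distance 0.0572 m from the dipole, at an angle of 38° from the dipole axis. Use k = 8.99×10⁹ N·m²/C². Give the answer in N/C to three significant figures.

E ≈ 4.06×10⁴ N/C

At angle θ the dipole field magnitude is E = (kp/r³)·√(1 + 3cos²θ).
kp/r³ = (8.99×10⁹)(4.99×10⁻¹⁰) / (0.0572)³ = 2.397×10⁴ N/C.
√(1 + 3cos²38°) = √(1 + 3·0.6210) = √2.8629 ≈ 1.6920.
E ≈ 2.397×10⁴ × 1.692 = 4.056×10⁴ N/C.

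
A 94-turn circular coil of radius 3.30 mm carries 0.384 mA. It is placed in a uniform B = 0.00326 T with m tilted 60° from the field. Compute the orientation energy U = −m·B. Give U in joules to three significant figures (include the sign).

m = NIA = NIπa² = 94·(3.84×10⁻⁴)·π·(0.00330)² = 1.235×10⁻⁶ A·m².
U = −m·B = −mB cosθ.
U = −(1.235×10⁻⁶)(0.00326)·cos60° = -2.013×10⁻⁹ J.

U ≈ -2.01×10⁻⁹ J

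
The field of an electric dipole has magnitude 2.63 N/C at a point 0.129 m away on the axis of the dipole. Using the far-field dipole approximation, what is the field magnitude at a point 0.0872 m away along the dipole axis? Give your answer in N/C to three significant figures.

E ≈ 8.51 N/C

Dipole fields scale as 1/r³ in the far field; the geometry is the same at both points.
E₂ = E₁ · (r₁/r₂)³ = 2.63 · (0.129/0.0872)³.
(r₁/r₂)³ = (1.479)³ = 3.238.
E₂ ≈ 8.515 N/C.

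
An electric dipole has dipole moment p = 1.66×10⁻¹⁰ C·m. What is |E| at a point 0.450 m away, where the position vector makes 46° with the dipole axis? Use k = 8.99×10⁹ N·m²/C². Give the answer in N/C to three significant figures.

At angle θ the dipole field magnitude is E = (kp/r³)·√(1 + 3cos²θ).
kp/r³ = (8.99×10⁹)(1.66×10⁻¹⁰) / (0.450)³ = 16.38 N/C.
√(1 + 3cos²46°) = √(1 + 3·0.4826) = √2.4477 ≈ 1.5645.
E ≈ 16.38 × 1.564 = 25.62 N/C.

E ≈ 25.6 N/C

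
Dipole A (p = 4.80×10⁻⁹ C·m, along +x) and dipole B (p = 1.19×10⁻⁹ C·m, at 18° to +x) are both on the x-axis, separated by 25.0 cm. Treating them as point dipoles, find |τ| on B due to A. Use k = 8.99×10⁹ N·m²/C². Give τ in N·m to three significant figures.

The second dipole sits on the axis of the first, so the field there is axial: E₁ = 2kp₁/r³ along +x.
E₁ = 2(8.99×10⁹)(4.80×10⁻⁹)/(0.250)³ = 5523 N/C.
Torque on the second dipole: τ = p₂ E₁ sinθ.
τ = (1.19×10⁻⁹)(5523)·sin18° = 2.031×10⁻⁶ N·m.

τ ≈ 2.03×10⁻⁶ N·m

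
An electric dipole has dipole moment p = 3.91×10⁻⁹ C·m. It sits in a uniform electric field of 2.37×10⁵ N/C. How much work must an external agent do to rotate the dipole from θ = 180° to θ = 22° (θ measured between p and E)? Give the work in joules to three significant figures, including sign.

W_ext = ΔU = U(θ₂) − U(θ₁) = −pE cosθ₂ − (−pE cosθ₁) = pE(cosθ₁ − cosθ₂).
W = (3.91×10⁻⁹)(2.37×10⁵)·(cos180° − cos22°) = (9.267×10⁻⁴)·(-1.9272) = -0.001786 J.

W ≈ -0.00179 J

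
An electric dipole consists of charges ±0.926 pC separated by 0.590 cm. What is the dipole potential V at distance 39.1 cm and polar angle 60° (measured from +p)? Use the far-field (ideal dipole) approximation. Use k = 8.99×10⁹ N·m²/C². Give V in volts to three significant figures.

Dipole moment p = qd = (9.26×10⁻¹³ C)(0.00590 m) = 5.463×10⁻¹⁵ C·m.
The dipole potential is V = kp cosθ / r².
V = (8.99×10⁹)(5.463×10⁻¹⁵)·cos60° / (0.391)² = 1.606×10⁻⁴ V.

V ≈ 1.61×10⁻⁴ V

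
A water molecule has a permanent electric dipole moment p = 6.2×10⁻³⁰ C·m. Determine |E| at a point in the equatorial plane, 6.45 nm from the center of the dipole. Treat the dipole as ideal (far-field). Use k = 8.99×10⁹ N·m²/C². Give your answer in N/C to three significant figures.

E ≈ 2.08×10⁵ N/C

In the equatorial plane E = kp/r³.
E = (8.99×10⁹)(6.20×10⁻³⁰) / (6.45×10⁻⁹)³ = 2.077×10⁵ N/C.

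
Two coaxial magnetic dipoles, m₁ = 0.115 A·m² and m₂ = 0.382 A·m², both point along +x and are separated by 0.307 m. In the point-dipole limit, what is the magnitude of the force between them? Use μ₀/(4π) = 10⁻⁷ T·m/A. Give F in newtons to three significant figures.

F ≈ 2.97×10⁻⁶ N

On-axis B of dipole 1: B = (μ₀/4π)·2m₁/r³. Force on dipole 2: F = m₂·dB/dr.
dB/dr = −(μ₀/4π)·6m₁/r⁴, so |F| = (μ₀/4π)·6m₁m₂/r⁴.
F = 6(10⁻⁷)(0.115)(0.382)/(0.307)⁴ = 2.967×10⁻⁶ N.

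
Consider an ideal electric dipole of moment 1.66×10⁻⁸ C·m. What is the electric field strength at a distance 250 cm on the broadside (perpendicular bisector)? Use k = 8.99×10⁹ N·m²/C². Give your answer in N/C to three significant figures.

On the perpendicular bisector E = kp/r³ (half the axial value at the same distance).
E = (8.99×10⁹)(1.66×10⁻⁸) / (2.50)³ = 9.551 N/C.

E ≈ 9.55 N/C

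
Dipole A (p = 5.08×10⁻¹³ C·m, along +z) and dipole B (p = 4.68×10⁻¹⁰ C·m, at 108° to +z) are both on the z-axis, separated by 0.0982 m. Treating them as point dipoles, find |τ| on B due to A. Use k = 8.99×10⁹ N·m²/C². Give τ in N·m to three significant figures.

τ ≈ 4.29×10⁻⁹ N·m

The second dipole sits on the axis of the first, so the field there is axial: E₁ = 2kp₁/r³ along +z.
E₁ = 2(8.99×10⁹)(5.08×10⁻¹³)/(0.0982)³ = 9.645 N/C.
Torque on the second dipole: τ = p₂ E₁ sinθ.
τ = (4.68×10⁻¹⁰)(9.645)·sin108° = 4.293×10⁻⁹ N·m.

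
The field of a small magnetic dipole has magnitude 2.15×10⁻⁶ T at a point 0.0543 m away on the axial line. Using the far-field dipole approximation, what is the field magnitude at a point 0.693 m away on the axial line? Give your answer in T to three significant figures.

B ≈ 1.03×10⁻⁹ T

Dipole fields scale as 1/r³ in the far field; the geometry is the same at both points.
B₂ = B₁ · (r₁/r₂)³ = 2.15×10⁻⁶ · (0.0543/0.693)³.
(r₁/r₂)³ = (0.07835)³ = 0.0004811.
B₂ ≈ 1.034×10⁻⁹ T.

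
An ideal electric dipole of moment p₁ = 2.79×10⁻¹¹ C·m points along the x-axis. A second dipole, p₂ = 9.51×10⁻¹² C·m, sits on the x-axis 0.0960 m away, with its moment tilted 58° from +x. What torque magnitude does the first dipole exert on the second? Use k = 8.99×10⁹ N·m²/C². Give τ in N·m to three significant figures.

The second dipole sits on the axis of the first, so the field there is axial: E₁ = 2kp₁/r³ along +x.
E₁ = 2(8.99×10⁹)(2.79×10⁻¹¹)/(0.0960)³ = 567.0 N/C.
Torque on the second dipole: τ = p₂ E₁ sinθ.
τ = (9.51×10⁻¹²)(567.0)·sin58° = 4.573×10⁻⁹ N·m.

τ ≈ 4.57×10⁻⁹ N·m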